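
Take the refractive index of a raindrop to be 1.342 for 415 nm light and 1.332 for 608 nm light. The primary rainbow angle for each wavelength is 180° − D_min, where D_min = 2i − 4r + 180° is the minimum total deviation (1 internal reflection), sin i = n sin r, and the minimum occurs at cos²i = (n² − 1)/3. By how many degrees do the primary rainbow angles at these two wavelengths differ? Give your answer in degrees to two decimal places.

At 415 nm (n = 1.342): cos²i = 0.26699 → i = 58.888°, r = 39.641°, D_min = 139.213°, rainbow angle = 40.787°.
At 608 nm (n = 1.332): cos²i = 0.25807 → i = 59.469°, r = 40.290°, D_min = 137.776°, rainbow angle = 42.224°.
Angular width = |40.787° − 42.224°| = 1.437°.

1.44°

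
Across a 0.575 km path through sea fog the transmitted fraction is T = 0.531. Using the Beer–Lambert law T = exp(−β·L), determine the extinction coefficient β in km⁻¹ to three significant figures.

Beer–Lambert: T = exp(−βL) ⇒ β = −ln(T)/L = −ln(0.531)/0.575 = 0.6330/0.575 = 1.101 km⁻¹.

1.10 km⁻¹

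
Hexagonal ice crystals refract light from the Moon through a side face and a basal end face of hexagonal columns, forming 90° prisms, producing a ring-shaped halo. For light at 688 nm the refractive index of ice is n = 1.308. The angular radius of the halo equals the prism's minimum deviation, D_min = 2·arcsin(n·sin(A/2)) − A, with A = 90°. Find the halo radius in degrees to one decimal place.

45.3°

n·sin(A/2) = 1.308 × sin 45° = 1.308 × 0.7071 = 0.9249.
D_min = 2·arcsin(0.9249) − 90° = 2 × 67.653° − 90° = 45.305°.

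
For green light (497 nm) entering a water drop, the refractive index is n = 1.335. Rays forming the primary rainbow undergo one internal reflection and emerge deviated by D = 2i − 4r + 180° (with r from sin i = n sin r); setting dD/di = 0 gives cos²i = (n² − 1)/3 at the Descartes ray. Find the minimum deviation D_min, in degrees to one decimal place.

138.2°

cos²i = (1.78222 − 1)/3 = 0.26074; i = arccos(0.51063) = 59.294°.
sin r = sin 59.294°/1.335 = 0.64405; r = 40.094°.
D_min = 2·59.294° − 4·40.094° + 180° = 138.212°.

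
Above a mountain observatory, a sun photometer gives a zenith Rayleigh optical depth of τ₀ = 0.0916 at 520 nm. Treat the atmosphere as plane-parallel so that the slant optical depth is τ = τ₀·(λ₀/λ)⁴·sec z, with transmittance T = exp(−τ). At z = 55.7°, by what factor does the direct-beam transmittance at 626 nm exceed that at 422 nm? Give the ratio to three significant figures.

1.35

Airmass: sec 55.7° = 1.7745.
τ(626 nm) = 0.0916 × (520/626)⁴ × 1.7745 = 0.0916 × 0.4761 × 1.7745 = 0.0774.
τ(422 nm) = 0.0916 × (520/422)⁴ × 1.7745 = 0.0916 × 2.3055 × 1.7745 = 0.3748.
T(626)/T(422) = exp(τ_B − τ_A) = exp(0.2974) = 1.3463.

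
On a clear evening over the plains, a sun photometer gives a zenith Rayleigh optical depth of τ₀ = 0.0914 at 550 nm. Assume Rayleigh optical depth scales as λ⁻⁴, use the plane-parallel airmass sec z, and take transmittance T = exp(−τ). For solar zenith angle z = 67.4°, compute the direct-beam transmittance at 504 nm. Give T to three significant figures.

sec 67.4° = 2.6022.
τ = 0.0914 × (550/504)⁴ × 2.6022 = 0.0914 × 1.4182 × 2.6022 = 0.3373.
T = exp(−0.3373) = 0.7137.

0.714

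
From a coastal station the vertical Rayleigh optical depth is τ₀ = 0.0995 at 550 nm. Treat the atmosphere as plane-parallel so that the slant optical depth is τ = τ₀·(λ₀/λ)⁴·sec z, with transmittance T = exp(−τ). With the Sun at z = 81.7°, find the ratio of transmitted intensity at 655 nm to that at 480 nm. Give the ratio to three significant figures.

2.33

Airmass: sec 81.7° = 6.9273.
τ(655 nm) = 0.0995 × (550/655)⁴ × 6.9273 = 0.0995 × 0.4971 × 6.9273 = 0.3427.
τ(480 nm) = 0.0995 × (550/480)⁴ × 6.9273 = 0.0995 × 1.7238 × 6.9273 = 1.1882.
T(655)/T(480) = exp(τ_B − τ_A) = exp(0.8455) = 2.3291.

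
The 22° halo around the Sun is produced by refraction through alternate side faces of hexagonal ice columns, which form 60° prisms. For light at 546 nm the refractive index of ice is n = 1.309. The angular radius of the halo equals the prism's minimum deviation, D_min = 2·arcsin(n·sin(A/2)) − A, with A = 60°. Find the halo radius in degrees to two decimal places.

21.76°

n·sin(A/2) = 1.309 × sin 30° = 1.309 × 0.5000 = 0.6545.
D_min = 2·arcsin(0.6545) − 60° = 2 × 40.882° − 60° = 21.763°.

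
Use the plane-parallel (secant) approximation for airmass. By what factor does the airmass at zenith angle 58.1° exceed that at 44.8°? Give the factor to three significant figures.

X(58.1°)/X(44.8°) = sec 58.1° / sec 44.8° = cos 44.8° / cos 58.1° = 0.7096/0.5284 = 1.3428.

1.34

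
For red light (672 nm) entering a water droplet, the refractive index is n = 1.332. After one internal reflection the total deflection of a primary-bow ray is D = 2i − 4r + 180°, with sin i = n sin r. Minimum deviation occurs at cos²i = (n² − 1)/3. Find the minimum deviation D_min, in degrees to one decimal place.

cos²i = (1.77422 − 1)/3 = 0.25807; i = arccos(0.50801) = 59.469°.
sin r = sin 59.469°/1.332 = 0.64666; r = 40.290°.
D_min = 2·59.469° − 4·40.290° + 180° = 137.776°.

137.8°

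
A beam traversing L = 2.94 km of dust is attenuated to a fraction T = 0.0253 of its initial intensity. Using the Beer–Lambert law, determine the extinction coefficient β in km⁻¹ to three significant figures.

Beer–Lambert: T = exp(−βL) ⇒ β = −ln(T)/L = −ln(0.0253)/2.94 = 3.6770/2.94 = 1.251 km⁻¹.

1.25 km⁻¹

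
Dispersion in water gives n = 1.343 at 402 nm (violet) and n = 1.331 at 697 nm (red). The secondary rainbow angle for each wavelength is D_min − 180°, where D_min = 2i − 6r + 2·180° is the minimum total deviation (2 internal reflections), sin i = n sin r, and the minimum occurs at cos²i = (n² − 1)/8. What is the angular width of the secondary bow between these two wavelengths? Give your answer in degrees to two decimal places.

At 402 nm (n = 1.343): cos²i = 0.10046 → i = 71.522°, r = 44.928°, D_min = 233.478°, rainbow angle = 53.478°.
At 697 nm (n = 1.331): cos²i = 0.09645 → i = 71.907°, r = 45.575°, D_min = 230.365°, rainbow angle = 50.365°.
Angular width = |53.478° − 50.365°| = 3.113°.

3.11°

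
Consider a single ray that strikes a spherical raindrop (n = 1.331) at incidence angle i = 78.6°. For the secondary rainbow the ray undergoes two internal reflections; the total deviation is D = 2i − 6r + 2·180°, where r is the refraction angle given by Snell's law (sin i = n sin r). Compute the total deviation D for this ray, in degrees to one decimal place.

sin r = sin 78.6° / 1.331 = 0.9803/1.331 = 0.7365; r = 47.43°.
D = 2·78.6° − 6·47.43° + 2·180° = 157.20° − 284.60° + 360° = 232.60°.

232.6°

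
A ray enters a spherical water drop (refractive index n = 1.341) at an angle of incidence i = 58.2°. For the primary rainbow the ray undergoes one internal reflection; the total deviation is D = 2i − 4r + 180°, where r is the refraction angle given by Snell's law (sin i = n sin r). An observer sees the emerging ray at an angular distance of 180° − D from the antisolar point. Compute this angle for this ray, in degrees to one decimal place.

40.9°

sin r = sin 58.2° / 1.341 = 0.8499/1.341 = 0.6338; r = 39.33°.
D = 2·58.2° − 4·39.33° + 180° = 116.40° − 157.32° + 180° = 139.08°.
Angle from antisolar point = 180° − D = 40.92°.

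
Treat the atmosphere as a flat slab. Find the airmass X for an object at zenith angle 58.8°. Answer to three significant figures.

1.93

X = sec z = 1/cos 58.8° = 1/0.5180 = 1.9304.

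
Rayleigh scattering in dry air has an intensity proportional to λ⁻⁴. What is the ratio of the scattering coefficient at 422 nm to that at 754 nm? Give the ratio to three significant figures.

Rayleigh scattering ∝ λ⁻⁴, so the ratio of coefficients is the inverse fourth power of the wavelength ratio.
σ(422)/σ(754) = (754/422)⁴ = (1.7867)⁴ = 10.19.

10.2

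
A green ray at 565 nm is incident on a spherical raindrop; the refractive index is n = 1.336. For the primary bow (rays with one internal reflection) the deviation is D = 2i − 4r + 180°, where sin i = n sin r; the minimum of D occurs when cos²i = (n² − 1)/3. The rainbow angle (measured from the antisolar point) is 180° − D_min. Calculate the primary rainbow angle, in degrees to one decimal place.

cos²i = (1.78490 − 1)/3 = 0.26163; i = arccos(0.51150) = 59.236°.
sin r = sin 59.236°/1.336 = 0.64318; r = 40.029°.
D_min = 2·59.236° − 4·40.029° + 180° = 138.356°.
Rainbow angle = 180° − D_min = 41.644°.

41.6°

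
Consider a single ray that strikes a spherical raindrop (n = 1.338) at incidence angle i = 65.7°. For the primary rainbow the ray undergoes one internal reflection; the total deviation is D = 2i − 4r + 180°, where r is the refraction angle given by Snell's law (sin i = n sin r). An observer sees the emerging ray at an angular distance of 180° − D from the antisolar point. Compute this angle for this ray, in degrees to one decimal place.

sin r = sin 65.7° / 1.338 = 0.9114/1.338 = 0.6812; r = 42.94°.
D = 2·65.7° − 4·42.94° + 180° = 131.40° − 171.74° + 180° = 139.66°.
Angle from antisolar point = 180° − D = 40.34°.

40.3°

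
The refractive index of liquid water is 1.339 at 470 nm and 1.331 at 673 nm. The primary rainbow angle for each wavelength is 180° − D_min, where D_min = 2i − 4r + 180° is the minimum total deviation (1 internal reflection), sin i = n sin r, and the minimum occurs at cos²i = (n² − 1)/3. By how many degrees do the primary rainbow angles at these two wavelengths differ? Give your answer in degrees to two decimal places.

At 470 nm (n = 1.339): cos²i = 0.26431 → i = 59.062°, r = 39.834°, D_min = 138.786°, rainbow angle = 41.214°.
At 673 nm (n = 1.331): cos²i = 0.25719 → i = 59.527°, r = 40.356°, D_min = 137.630°, rainbow angle = 42.370°.
Angular width = |41.214° − 42.370°| = 1.156°.

1.16°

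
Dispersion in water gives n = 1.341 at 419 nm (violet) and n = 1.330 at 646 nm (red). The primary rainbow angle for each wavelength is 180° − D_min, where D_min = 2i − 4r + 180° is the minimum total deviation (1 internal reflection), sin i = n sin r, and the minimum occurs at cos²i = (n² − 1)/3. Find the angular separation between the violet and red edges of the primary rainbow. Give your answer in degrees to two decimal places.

At 419 nm (n = 1.341): cos²i = 0.26609 → i = 58.946°, r = 39.705°, D_min = 139.071°, rainbow angle = 40.929°.
At 646 nm (n = 1.330): cos²i = 0.25630 → i = 59.585°, r = 40.422°, D_min = 137.484°, rainbow angle = 42.516°.
Angular width = |40.929° − 42.516°| = 1.588°.

1.59°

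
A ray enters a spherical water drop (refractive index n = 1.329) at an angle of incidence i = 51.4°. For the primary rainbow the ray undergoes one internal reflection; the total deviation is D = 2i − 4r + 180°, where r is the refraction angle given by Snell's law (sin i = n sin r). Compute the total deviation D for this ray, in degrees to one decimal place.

138.7°

sin r = sin 51.4° / 1.329 = 0.7815/1.329 = 0.5881; r = 36.02°.
D = 2·51.4° − 4·36.02° + 180° = 102.80° − 144.08° + 180° = 138.72°.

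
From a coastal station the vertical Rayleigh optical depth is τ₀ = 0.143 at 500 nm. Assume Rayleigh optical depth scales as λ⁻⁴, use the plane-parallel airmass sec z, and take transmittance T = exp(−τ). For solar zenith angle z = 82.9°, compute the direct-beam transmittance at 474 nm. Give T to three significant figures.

0.239

sec 82.9° = 8.0905.
τ = 0.143 × (500/474)⁴ × 8.0905 = 0.143 × 1.2381 × 8.0905 = 1.4324.
T = exp(−1.4324) = 0.2387.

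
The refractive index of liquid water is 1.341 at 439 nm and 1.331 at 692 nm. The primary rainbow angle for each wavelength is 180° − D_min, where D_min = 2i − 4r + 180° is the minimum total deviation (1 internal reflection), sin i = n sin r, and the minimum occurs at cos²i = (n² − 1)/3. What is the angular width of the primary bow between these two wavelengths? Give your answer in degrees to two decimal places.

At 439 nm (n = 1.341): cos²i = 0.26609 → i = 58.946°, r = 39.705°, D_min = 139.071°, rainbow angle = 40.929°.
At 692 nm (n = 1.331): cos²i = 0.25719 → i = 59.527°, r = 40.356°, D_min = 137.630°, rainbow angle = 42.370°.
Angular width = |40.929° − 42.370°| = 1.441°.

1.44°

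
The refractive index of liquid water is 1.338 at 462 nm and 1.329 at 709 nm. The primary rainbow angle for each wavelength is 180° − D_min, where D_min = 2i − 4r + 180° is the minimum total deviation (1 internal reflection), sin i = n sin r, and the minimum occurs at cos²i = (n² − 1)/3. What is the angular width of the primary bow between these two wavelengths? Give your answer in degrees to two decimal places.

At 462 nm (n = 1.338): cos²i = 0.26341 → i = 59.120°, r = 39.899°, D_min = 138.643°, rainbow angle = 41.357°.
At 709 nm (n = 1.329): cos²i = 0.25541 → i = 59.643°, r = 40.487°, D_min = 137.337°, rainbow angle = 42.663°.
Angular width = |41.357° − 42.663°| = 1.307°.

1.31°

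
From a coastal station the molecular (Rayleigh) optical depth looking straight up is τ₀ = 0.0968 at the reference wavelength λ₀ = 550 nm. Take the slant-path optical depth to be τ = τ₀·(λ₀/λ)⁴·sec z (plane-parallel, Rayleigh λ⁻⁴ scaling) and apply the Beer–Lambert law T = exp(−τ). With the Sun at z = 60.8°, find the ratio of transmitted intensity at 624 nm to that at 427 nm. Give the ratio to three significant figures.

1.53

Airmass: sec 60.8° = 2.0498.
τ(624 nm) = 0.0968 × (550/624)⁴ × 2.0498 = 0.0968 × 0.6035 × 2.0498 = 0.1198.
τ(427 nm) = 0.0968 × (550/427)⁴ × 2.0498 = 0.0968 × 2.7526 × 2.0498 = 0.5462.
T(624)/T(427) = exp(τ_B − τ_A) = exp(0.4264) = 1.5317.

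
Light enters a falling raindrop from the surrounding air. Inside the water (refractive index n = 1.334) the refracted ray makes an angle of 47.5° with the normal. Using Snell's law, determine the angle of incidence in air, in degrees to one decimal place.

79.6°

Snell: sin θ_i = n · sin θ_r = 1.334 × sin 47.5° = 1.334 × 0.7373 = 0.9835.
θ_i = arcsin(0.9835) = 79.59°.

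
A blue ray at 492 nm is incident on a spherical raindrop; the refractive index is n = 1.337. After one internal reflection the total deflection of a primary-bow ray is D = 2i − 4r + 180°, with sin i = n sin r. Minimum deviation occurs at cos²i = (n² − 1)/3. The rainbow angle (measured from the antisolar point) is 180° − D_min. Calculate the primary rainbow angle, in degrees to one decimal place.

cos²i = (1.78757 − 1)/3 = 0.26252; i = arccos(0.51237) = 59.178°.
sin r = sin 59.178°/1.337 = 0.64231; r = 39.964°.
D_min = 2·59.178° − 4·39.964° + 180° = 138.500°.
Rainbow angle = 180° − D_min = 41.500°.

41.5°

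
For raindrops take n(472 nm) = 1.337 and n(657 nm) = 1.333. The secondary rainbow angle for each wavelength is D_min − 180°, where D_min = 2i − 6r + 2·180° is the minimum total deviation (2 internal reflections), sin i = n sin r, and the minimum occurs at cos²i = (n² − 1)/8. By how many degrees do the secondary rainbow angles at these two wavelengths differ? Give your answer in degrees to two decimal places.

At 472 nm (n = 1.337): cos²i = 0.09845 → i = 71.714°, r = 45.249°, D_min = 231.934°, rainbow angle = 51.934°.
At 657 nm (n = 1.333): cos²i = 0.09711 → i = 71.843°, r = 45.466°, D_min = 230.891°, rainbow angle = 50.891°.
Angular width = |51.934° − 50.891°| = 1.043°.

1.04°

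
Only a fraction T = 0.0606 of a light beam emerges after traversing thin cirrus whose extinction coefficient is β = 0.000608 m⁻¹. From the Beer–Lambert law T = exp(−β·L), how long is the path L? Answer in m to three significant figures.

4610 m

Beer–Lambert: T = exp(−βL) ⇒ L = −ln(T)/β = −ln(0.0606)/0.000608 = 2.8035/0.000608 = 4611 m.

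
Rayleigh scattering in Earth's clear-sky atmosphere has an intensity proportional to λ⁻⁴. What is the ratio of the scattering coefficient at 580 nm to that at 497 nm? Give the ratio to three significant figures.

Rayleigh scattering ∝ λ⁻⁴, so the ratio of coefficients is the inverse fourth power of the wavelength ratio.
σ(580)/σ(497) = (497/580)⁴ = (0.8569)⁴ = 0.5392.

0.539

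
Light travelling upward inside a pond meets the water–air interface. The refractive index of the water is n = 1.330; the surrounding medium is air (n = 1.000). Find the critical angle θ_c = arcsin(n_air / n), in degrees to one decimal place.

sin θ_c = n_air / n = 1.000 / 1.330 = 0.7519.
θ_c = arcsin(0.7519) = 48.75°.

48.8°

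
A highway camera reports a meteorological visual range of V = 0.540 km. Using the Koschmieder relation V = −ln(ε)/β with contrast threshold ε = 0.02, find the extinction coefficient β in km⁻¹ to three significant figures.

β = −ln(0.02) / V = 3.912 / 0.540 = 7.2445 km⁻¹.

7.24 km⁻¹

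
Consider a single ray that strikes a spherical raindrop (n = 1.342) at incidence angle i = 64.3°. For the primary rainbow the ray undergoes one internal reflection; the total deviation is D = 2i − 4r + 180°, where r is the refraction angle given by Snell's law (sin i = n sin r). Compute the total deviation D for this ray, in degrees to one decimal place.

sin r = sin 64.3° / 1.342 = 0.9011/1.342 = 0.6714; r = 42.18°.
D = 2·64.3° − 4·42.18° + 180° = 128.60° − 168.71° + 180° = 139.89°.

139.9°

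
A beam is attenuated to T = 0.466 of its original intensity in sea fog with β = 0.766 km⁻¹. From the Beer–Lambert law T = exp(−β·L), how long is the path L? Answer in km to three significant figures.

0.997 km

Beer–Lambert: T = exp(−βL) ⇒ L = −ln(T)/β = −ln(0.466)/0.766 = 0.7636/0.766 = 0.9968 km.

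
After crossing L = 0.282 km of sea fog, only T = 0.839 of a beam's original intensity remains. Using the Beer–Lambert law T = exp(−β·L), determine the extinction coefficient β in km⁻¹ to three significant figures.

0.622 km⁻¹

Beer–Lambert: T = exp(−βL) ⇒ β = −ln(T)/L = −ln(0.839)/0.282 = 0.1755/0.282 = 0.6225 km⁻¹.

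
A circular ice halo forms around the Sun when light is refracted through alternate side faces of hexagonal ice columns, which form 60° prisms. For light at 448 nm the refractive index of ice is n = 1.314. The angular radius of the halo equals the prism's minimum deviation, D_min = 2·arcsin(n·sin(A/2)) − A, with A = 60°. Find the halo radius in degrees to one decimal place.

n·sin(A/2) = 1.314 × sin 30° = 1.314 × 0.5000 = 0.6570.
D_min = 2·arcsin(0.6570) − 60° = 2 × 41.071° − 60° = 22.143°.

22.1°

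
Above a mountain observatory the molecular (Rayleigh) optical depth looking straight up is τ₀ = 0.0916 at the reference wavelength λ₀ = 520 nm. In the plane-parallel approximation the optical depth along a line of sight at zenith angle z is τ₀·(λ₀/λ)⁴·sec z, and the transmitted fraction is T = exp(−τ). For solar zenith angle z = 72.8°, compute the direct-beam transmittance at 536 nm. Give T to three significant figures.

0.760

sec 72.8° = 3.3817.
τ = 0.0916 × (520/536)⁴ × 3.3817 = 0.0916 × 0.8858 × 3.3817 = 0.2744.
T = exp(−0.2744) = 0.7600.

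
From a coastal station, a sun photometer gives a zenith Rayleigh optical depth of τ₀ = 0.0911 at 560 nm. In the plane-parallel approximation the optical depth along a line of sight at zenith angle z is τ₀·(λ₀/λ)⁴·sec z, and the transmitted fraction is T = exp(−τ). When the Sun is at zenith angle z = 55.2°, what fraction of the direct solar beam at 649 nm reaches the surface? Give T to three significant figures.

sec 55.2° = 1.7522.
τ = 0.0911 × (560/649)⁴ × 1.7522 = 0.0911 × 0.5543 × 1.7522 = 0.0885.
T = exp(−0.0885) = 0.9153.

0.915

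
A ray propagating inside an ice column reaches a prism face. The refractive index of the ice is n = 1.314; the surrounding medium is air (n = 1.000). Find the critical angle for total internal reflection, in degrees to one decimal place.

49.6°

sin θ_c = n_air / n = 1.000 / 1.314 = 0.7610.
θ_c = arcsin(0.7610) = 49.56°.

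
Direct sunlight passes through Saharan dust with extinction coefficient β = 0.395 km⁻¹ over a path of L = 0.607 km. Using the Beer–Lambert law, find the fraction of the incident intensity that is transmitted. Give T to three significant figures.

τ = β·L = 0.395 × 0.607 = 0.2398.
T = exp(−0.2398) = 0.7868.

0.787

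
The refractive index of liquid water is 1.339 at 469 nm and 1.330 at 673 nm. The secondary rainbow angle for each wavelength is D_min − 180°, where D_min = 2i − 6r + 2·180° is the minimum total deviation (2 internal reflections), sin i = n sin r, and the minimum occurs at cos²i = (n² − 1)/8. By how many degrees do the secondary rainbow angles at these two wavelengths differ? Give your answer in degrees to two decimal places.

2.35°

At 469 nm (n = 1.339): cos²i = 0.09912 → i = 71.650°, r = 45.141°, D_min = 232.451°, rainbow angle = 52.451°.
At 673 nm (n = 1.330): cos²i = 0.09611 → i = 71.940°, r = 45.630°, D_min = 230.101°, rainbow angle = 50.101°.
Angular width = |52.451° − 50.101°| = 2.350°.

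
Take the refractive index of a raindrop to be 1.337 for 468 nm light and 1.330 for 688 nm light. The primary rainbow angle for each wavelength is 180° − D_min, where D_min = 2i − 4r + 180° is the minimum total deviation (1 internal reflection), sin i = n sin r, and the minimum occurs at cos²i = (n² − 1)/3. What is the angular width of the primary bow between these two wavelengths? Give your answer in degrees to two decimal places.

1.02°

At 468 nm (n = 1.337): cos²i = 0.26252 → i = 59.178°, r = 39.964°, D_min = 138.500°, rainbow angle = 41.500°.
At 688 nm (n = 1.330): cos²i = 0.25630 → i = 59.585°, r = 40.422°, D_min = 137.484°, rainbow angle = 42.516°.
Angular width = |41.500° − 42.516°| = 1.016°.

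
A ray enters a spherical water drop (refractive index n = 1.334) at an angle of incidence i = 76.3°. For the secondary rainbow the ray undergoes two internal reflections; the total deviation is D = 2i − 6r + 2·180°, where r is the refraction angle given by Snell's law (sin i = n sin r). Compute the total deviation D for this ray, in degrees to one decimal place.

232.1°

sin r = sin 76.3° / 1.334 = 0.9715/1.334 = 0.7283; r = 46.74°.
D = 2·76.3° − 6·46.74° + 2·180° = 152.60° − 280.46° + 360° = 232.14°.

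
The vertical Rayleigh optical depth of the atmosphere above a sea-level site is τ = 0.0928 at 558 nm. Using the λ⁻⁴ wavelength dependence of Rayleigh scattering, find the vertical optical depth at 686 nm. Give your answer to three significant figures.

τ(686 nm) = τ(558 nm) × (558/686)⁴ = 0.0928 × (0.8134)⁴ = 0.0928 × 0.4378 = 0.0406.

0.0406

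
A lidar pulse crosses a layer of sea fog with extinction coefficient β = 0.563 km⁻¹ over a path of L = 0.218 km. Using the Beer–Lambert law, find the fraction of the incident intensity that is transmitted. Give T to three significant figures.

τ = β·L = 0.563 × 0.218 = 0.1227.
T = exp(−0.1227) = 0.8845.

0.884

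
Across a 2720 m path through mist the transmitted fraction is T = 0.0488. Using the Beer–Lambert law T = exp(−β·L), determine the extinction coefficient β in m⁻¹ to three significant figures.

0.00111 m⁻¹

Beer–Lambert: T = exp(−βL) ⇒ β = −ln(T)/L = −ln(0.0488)/2720 = 3.0200/2720 = 0.00111 m⁻¹.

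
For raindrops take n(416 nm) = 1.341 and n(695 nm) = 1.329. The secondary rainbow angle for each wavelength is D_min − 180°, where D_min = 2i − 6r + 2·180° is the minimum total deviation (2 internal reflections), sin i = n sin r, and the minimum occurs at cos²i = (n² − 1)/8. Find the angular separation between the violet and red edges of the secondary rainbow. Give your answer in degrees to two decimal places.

3.13°

At 416 nm (n = 1.341): cos²i = 0.09979 → i = 71.586°, r = 45.034°, D_min = 232.966°, rainbow angle = 52.966°.
At 695 nm (n = 1.329): cos²i = 0.09578 → i = 71.972°, r = 45.685°, D_min = 229.837°, rainbow angle = 49.837°.
Angular width = |52.966° − 49.837°| = 3.129°.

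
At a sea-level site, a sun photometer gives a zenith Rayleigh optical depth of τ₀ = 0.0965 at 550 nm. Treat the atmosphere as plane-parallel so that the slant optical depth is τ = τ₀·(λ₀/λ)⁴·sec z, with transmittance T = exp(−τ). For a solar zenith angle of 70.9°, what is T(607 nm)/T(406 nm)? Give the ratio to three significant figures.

Airmass: sec 70.9° = 3.0561.
τ(607 nm) = 0.0965 × (550/607)⁴ × 3.0561 = 0.0965 × 0.6741 × 3.0561 = 0.1988.
τ(406 nm) = 0.0965 × (550/406)⁴ × 3.0561 = 0.0965 × 3.3678 × 3.0561 = 0.9932.
T(607)/T(406) = exp(τ_B − τ_A) = exp(0.7944) = 2.2131.

2.21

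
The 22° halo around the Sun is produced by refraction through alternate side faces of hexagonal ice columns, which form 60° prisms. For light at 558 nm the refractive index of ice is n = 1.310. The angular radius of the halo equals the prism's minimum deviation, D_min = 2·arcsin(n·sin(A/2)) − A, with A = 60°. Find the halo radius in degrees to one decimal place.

n·sin(A/2) = 1.310 × sin 30° = 1.310 × 0.5000 = 0.6550.
D_min = 2·arcsin(0.6550) − 60° = 2 × 40.920° − 60° = 21.839°.

21.8°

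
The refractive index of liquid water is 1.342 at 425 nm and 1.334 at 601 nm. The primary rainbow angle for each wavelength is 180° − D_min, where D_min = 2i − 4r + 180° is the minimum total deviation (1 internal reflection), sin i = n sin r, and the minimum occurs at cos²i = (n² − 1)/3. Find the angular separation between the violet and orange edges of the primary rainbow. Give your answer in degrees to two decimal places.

At 425 nm (n = 1.342): cos²i = 0.26699 → i = 58.888°, r = 39.641°, D_min = 139.213°, rainbow angle = 40.787°.
At 601 nm (n = 1.334): cos²i = 0.25985 → i = 59.352°, r = 40.159°, D_min = 138.067°, rainbow angle = 41.933°.
Angular width = |40.787° − 41.933°| = 1.146°.

1.15°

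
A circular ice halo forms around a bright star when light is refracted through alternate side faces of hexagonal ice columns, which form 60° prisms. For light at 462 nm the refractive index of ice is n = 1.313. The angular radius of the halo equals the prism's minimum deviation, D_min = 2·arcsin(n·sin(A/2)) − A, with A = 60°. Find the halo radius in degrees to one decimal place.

n·sin(A/2) = 1.313 × sin 30° = 1.313 × 0.5000 = 0.6565.
D_min = 2·arcsin(0.6565) − 60° = 2 × 41.033° − 60° = 22.067°.

22.1°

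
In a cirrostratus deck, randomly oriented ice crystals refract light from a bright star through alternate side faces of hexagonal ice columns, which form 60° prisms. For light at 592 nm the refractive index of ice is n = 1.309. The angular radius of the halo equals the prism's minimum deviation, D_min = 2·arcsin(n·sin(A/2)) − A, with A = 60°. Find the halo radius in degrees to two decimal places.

21.76°

n·sin(A/2) = 1.309 × sin 30° = 1.309 × 0.5000 = 0.6545.
D_min = 2·arcsin(0.6545) − 60° = 2 × 40.882° − 60° = 21.763°.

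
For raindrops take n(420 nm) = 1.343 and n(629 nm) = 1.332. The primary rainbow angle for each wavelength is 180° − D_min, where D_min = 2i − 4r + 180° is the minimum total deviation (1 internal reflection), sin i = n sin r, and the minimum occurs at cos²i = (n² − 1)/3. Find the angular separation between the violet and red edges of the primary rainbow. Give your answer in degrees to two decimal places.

At 420 nm (n = 1.343): cos²i = 0.26788 → i = 58.830°, r = 39.577°, D_min = 139.354°, rainbow angle = 40.646°.
At 629 nm (n = 1.332): cos²i = 0.25807 → i = 59.469°, r = 40.290°, D_min = 137.776°, rainbow angle = 42.224°.
Angular width = |40.646° − 42.224°| = 1.578°.

1.58°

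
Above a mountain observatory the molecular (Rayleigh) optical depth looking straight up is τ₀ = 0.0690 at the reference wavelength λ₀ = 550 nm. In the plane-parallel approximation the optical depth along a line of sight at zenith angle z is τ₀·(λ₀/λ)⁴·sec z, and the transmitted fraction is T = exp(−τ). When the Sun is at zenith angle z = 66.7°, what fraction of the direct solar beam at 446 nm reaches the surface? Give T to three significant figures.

0.668

sec 66.7° = 2.5282.
τ = 0.0690 × (550/446)⁴ × 2.5282 = 0.0690 × 2.3127 × 2.5282 = 0.4034.
T = exp(−0.4034) = 0.6680.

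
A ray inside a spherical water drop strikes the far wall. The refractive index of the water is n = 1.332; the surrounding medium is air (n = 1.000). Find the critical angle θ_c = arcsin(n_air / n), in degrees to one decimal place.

sin θ_c = n_air / n = 1.000 / 1.332 = 0.7508.
θ_c = arcsin(0.7508) = 48.66°.

48.7°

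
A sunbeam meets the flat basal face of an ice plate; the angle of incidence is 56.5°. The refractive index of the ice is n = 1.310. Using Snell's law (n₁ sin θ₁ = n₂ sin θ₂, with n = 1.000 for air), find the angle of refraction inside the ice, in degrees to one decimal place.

Snell: sin θ_r = sin θ_i / n = sin 56.5° / 1.310 = 0.8339 / 1.310 = 0.6366.
θ_r = arcsin(0.6366) = 39.54°.

39.5°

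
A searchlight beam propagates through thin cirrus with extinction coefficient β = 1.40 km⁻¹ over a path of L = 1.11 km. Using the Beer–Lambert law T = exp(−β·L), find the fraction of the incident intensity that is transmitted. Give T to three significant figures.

0.211

τ = β·L = 1.40 × 1.11 = 1.5540.
T = exp(−1.5540) = 0.2114.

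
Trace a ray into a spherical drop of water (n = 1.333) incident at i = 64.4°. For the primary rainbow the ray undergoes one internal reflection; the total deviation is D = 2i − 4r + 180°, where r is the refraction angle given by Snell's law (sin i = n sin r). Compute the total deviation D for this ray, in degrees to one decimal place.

138.5°

sin r = sin 64.4° / 1.333 = 0.9018/1.333 = 0.6765; r = 42.57°.
D = 2·64.4° − 4·42.57° + 180° = 128.80° − 170.30° + 180° = 138.50°.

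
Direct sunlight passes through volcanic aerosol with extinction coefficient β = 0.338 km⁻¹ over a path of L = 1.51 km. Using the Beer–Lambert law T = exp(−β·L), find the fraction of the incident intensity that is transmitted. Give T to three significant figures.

0.600

τ = β·L = 0.338 × 1.51 = 0.5104.
T = exp(−0.5104) = 0.6003.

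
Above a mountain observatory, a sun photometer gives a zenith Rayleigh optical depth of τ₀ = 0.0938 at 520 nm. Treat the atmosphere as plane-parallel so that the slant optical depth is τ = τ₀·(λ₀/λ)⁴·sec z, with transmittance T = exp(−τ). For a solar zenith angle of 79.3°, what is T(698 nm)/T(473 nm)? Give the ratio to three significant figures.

Airmass: sec 79.3° = 5.3860.
τ(698 nm) = 0.0938 × (520/698)⁴ × 5.3860 = 0.0938 × 0.3080 × 5.3860 = 0.1556.
τ(473 nm) = 0.0938 × (520/473)⁴ × 5.3860 = 0.0938 × 1.4607 × 5.3860 = 0.7380.
T(698)/T(473) = exp(τ_B − τ_A) = exp(0.5824) = 1.7902.

1.79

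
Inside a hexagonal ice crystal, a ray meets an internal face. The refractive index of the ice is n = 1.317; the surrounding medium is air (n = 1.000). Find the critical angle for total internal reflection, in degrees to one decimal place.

49.4°

sin θ_c = n_air / n = 1.000 / 1.317 = 0.7593.
θ_c = arcsin(0.7593) = 49.40°.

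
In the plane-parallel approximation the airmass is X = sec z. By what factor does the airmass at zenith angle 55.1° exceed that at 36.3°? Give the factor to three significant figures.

1.41

X(55.1°)/X(36.3°) = sec 55.1° / sec 36.3° = cos 36.3° / cos 55.1° = 0.8059/0.5721 = 1.4086.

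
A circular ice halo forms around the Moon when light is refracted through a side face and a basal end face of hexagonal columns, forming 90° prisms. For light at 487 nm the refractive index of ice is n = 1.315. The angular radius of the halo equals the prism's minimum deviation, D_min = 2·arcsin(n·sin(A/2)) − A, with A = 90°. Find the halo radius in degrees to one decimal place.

n·sin(A/2) = 1.315 × sin 45° = 1.315 × 0.7071 = 0.9298.
D_min = 2·arcsin(0.9298) − 90° = 2 × 68.411° − 90° = 46.821°.

46.8°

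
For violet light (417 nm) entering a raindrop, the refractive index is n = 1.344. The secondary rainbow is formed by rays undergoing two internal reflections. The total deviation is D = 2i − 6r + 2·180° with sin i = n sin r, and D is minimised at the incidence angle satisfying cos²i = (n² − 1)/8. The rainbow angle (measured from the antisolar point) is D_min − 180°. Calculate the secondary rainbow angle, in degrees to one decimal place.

53.7°

cos²i = (1.80634 − 1)/8 = 0.10079; i = arccos(0.31748) = 71.490°.
sin r = sin 71.490°/1.344 = 0.70555; r = 44.874°.
D_min = 2·71.490° − 6·44.874° + 360° = 233.733°.
Rainbow angle = D_min − 180° = 53.733°.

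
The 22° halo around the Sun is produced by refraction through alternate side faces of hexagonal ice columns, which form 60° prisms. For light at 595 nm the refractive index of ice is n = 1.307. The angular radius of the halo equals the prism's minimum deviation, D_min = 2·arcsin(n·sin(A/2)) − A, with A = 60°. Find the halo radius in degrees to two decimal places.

n·sin(A/2) = 1.307 × sin 30° = 1.307 × 0.5000 = 0.6535.
D_min = 2·arcsin(0.6535) − 60° = 2 × 40.806° − 60° = 21.612°.

21.61°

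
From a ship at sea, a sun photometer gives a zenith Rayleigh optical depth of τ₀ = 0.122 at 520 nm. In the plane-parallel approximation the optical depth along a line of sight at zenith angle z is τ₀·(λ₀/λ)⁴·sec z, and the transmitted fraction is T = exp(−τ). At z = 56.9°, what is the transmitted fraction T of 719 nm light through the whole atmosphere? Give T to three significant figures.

0.941

sec 56.9° = 1.8312.
τ = 0.122 × (520/719)⁴ × 1.8312 = 0.122 × 0.2736 × 1.8312 = 0.0611.
T = exp(−0.0611) = 0.9407.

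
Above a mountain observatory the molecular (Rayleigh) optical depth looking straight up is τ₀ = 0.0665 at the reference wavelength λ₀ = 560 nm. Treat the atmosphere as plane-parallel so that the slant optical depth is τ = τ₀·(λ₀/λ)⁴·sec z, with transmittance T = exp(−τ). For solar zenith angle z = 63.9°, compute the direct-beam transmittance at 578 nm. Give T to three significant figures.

0.875

sec 63.9° = 2.2730.
τ = 0.0665 × (560/578)⁴ × 2.2730 = 0.0665 × 0.8811 × 2.2730 = 0.1332.
T = exp(−0.1332) = 0.8753.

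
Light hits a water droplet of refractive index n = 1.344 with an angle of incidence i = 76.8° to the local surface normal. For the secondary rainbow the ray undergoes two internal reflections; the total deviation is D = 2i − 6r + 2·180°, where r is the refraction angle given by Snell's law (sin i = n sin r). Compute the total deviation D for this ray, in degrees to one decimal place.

235.1°

sin r = sin 76.8° / 1.344 = 0.9736/1.344 = 0.7244; r = 46.42°.
D = 2·76.8° − 6·46.42° + 2·180° = 153.60° − 278.51° + 360° = 235.09°.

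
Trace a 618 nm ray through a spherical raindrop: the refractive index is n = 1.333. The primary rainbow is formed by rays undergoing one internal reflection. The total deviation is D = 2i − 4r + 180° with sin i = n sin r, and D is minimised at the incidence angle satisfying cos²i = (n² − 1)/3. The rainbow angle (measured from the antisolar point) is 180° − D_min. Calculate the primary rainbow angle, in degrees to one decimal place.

42.1°

cos²i = (1.77689 − 1)/3 = 0.25896; i = arccos(0.50888) = 59.410°.
sin r = sin 59.410°/1.333 = 0.64579; r = 40.225°.
D_min = 2·59.410° − 4·40.225° + 180° = 137.922°.
Rainbow angle = 180° − D_min = 42.078°.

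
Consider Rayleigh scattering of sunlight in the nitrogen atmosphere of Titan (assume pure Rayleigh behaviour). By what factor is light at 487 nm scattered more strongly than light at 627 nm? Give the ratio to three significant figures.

Rayleigh scattering ∝ λ⁻⁴, so the ratio of coefficients is the inverse fourth power of the wavelength ratio.
σ(487)/σ(627) = (627/487)⁴ = (1.2875)⁴ = 2.748.

2.75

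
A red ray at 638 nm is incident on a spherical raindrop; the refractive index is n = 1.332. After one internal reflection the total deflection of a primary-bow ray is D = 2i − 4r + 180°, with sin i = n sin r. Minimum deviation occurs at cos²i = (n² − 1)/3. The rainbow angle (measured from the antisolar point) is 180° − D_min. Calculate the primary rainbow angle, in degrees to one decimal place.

42.2°

cos²i = (1.77422 − 1)/3 = 0.25807; i = arccos(0.50801) = 59.469°.
sin r = sin 59.469°/1.332 = 0.64666; r = 40.290°.
D_min = 2·59.469° − 4·40.290° + 180° = 137.776°.
Rainbow angle = 180° − D_min = 42.224°.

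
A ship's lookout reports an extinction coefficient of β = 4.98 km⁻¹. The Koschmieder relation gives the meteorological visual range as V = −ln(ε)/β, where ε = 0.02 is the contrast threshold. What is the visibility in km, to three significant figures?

V = −ln(0.02) / 4.98 = 3.912 / 4.98 = 0.7855 km.

0.786 km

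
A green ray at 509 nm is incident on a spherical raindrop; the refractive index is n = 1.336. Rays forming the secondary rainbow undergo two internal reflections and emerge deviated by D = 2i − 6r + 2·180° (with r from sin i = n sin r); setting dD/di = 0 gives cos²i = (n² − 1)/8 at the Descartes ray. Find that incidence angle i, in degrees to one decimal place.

71.7°

cos²i = (1.336² − 1)/8 = (1.78490 − 1)/8 = 0.09811.
cos i = 0.31323, so i = 71.746°.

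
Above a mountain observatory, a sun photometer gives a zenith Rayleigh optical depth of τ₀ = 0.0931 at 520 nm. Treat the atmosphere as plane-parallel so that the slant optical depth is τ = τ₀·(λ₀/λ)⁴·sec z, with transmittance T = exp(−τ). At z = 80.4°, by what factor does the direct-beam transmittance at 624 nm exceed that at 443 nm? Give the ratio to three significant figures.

Airmass: sec 80.4° = 5.9963.
τ(624 nm) = 0.0931 × (520/624)⁴ × 5.9963 = 0.0931 × 0.4823 × 5.9963 = 0.2692.
τ(443 nm) = 0.0931 × (520/443)⁴ × 5.9963 = 0.0931 × 1.8984 × 5.9963 = 1.0598.
T(624)/T(443) = exp(τ_B − τ_A) = exp(0.7906) = 2.2047.

2.20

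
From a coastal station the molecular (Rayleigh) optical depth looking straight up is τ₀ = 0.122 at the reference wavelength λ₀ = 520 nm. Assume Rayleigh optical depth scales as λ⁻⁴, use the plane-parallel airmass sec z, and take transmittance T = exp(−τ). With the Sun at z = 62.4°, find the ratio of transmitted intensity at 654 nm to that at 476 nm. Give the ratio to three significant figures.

1.31

Airmass: sec 62.4° = 2.1584.
τ(654 nm) = 0.122 × (520/654)⁴ × 2.1584 = 0.122 × 0.3997 × 2.1584 = 0.1052.
τ(476 nm) = 0.122 × (520/476)⁴ × 2.1584 = 0.122 × 1.4242 × 2.1584 = 0.3750.
T(654)/T(476) = exp(τ_B − τ_A) = exp(0.2698) = 1.3097.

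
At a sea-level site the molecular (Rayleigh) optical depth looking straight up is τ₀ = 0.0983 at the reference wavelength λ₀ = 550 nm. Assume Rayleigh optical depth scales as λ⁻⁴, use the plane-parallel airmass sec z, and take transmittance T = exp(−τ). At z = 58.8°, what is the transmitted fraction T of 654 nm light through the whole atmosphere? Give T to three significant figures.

sec 58.8° = 1.9304.
τ = 0.0983 × (550/654)⁴ × 1.9304 = 0.0983 × 0.5002 × 1.9304 = 0.0949.
T = exp(−0.0949) = 0.9094.

0.909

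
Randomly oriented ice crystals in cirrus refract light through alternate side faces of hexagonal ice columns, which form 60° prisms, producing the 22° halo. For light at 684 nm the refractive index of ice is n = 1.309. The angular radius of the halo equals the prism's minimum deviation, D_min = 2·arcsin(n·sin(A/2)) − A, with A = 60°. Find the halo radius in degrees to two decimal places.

n·sin(A/2) = 1.309 × sin 30° = 1.309 × 0.5000 = 0.6545.
D_min = 2·arcsin(0.6545) − 60° = 2 × 40.882° − 60° = 21.763°.

21.76°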